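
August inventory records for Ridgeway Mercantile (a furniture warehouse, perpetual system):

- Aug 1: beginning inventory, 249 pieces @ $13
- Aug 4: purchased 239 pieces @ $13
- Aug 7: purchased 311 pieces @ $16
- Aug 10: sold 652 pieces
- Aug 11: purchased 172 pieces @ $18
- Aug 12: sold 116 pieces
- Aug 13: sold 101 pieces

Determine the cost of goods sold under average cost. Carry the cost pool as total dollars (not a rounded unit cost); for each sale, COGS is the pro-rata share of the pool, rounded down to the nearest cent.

COGS = $12,760.12

After Aug 1: 249 on hand, pool $3,237.00 (≈ $13.0000 each)
After Aug 4: 488 on hand, pool $6,344.00 (≈ $13.0000 each)
After Aug 7: 799 on hand, pool $11,320.00 (≈ $14.1677 each)
Aug 10, sell 652: 652/799 × $11,320.00 → $9,237.34
After Aug 11: 319 on hand, pool $5,178.66 (≈ $16.2340 each)
Aug 12, sell 116: 116/319 × $5,178.66 → $1,883.14
Aug 13, sell 101: 101/203 × $3,295.52 → $1,639.64
Total COGS = $9,237.34 + $1,883.14 + $1,639.64 = $12,760.12
Ending inventory (cost pool remaining) = $1,655.88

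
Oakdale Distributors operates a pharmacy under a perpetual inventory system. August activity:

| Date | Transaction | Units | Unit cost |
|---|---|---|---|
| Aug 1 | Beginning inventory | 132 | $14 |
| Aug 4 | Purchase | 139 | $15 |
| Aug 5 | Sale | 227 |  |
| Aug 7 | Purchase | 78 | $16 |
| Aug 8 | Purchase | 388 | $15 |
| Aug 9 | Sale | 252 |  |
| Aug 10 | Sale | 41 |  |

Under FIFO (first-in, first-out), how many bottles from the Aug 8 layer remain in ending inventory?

Aug 5, 227 sold [FIFO — oldest first]: 132 @ $14 + 95 @ $15 = $3,273
Aug 9, 252 sold [FIFO — oldest first]: 44 @ $15 + 78 @ $16 + 130 @ $15 = $3,858
Aug 10, 41 sold [FIFO — oldest first]: 41 @ $15 = $615
Total COGS = $3,273 + $3,858 + $615 = $7,746
Ending inventory: 217 @ $15 = $3,255

217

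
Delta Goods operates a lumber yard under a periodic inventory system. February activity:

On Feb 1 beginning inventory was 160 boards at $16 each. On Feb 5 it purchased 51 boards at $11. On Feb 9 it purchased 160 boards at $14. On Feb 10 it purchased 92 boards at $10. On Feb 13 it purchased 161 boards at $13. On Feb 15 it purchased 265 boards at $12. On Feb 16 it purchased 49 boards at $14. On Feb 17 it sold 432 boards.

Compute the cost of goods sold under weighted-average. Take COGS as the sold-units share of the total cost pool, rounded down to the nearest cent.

Feb 17, sell 432: 432/938 × $12,240.00 → $5,637.18
Ending inventory (cost pool remaining) = $6,602.82

COGS = $5,637.18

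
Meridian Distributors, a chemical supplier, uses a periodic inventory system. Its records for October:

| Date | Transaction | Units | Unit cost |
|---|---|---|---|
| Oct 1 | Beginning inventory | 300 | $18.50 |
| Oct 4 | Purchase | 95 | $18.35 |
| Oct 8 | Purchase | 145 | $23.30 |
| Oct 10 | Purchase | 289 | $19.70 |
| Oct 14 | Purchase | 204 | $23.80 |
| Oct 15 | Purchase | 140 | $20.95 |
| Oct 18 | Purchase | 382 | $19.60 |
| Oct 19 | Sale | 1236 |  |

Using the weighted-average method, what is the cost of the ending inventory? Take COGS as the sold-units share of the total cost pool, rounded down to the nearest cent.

Ending inventory = $6,490.88

Oct 19, sell 1236: 1236/1555 × $31,640.45 → $25,149.57
Ending inventory (cost pool remaining) = $6,490.88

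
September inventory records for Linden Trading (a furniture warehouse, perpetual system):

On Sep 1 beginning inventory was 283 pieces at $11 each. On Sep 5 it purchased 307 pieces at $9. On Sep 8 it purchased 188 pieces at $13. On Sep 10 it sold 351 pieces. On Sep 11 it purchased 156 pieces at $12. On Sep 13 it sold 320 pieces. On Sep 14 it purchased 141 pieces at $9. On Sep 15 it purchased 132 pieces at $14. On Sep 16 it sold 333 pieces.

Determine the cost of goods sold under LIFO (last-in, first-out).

Sep 10, 351 sold [LIFO — newest first]: 188 @ $13 + 163 @ $9 = $3,911
Sep 13, 320 sold [LIFO — newest first]: 156 @ $12 + 144 @ $9 + 20 @ $11 = $3,388
Sep 16, 333 sold [LIFO — newest first]: 132 @ $14 + 141 @ $9 + 60 @ $11 = $3,777
Total COGS = $3,911 + $3,388 + $3,777 = $11,076
Ending inventory: 203 @ $11 = $2,233

COGS = $11,076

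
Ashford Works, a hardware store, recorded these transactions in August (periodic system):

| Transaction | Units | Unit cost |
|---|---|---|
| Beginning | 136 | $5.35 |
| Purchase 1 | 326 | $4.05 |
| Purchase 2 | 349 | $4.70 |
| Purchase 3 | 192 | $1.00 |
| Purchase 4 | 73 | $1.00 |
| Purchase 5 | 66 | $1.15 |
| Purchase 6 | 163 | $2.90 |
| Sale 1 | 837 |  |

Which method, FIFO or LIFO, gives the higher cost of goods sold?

FIFO

FIFO COGS: 136 @ $5.35 + 326 @ $4.05 + 349 @ $4.70 + 26 @ $1.00 = $3,714.20
LIFO COGS: 163 @ $2.90 + 66 @ $1.15 + 73 @ $1.00 + 192 @ $1.00 + 343 @ $4.70 = $2,425.70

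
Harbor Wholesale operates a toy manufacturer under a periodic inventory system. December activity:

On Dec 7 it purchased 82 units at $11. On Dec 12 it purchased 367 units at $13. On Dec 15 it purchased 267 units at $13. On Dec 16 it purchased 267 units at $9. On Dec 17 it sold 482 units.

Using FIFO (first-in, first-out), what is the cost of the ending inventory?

Dec 17, 482 sold [FIFO — oldest first]: 82 @ $11 + 367 @ $13 + 33 @ $13 = $6,102
Ending inventory: 234 @ $13 + 267 @ $9 = $5,445

Ending inventory = $5,445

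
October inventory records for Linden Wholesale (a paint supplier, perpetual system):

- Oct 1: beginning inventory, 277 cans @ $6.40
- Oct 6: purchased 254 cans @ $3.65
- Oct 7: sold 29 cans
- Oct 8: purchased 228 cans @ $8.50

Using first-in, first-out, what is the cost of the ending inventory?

Ending inventory = $4,452.30

Oct 7, 29 sold [FIFO — oldest first]: 29 @ $6.40 = $185.60
Ending inventory: 248 @ $6.40 + 254 @ $3.65 + 228 @ $8.50 = $4,452.30
Check: goods available $4,637.90 = COGS $185.60 + ending $4,452.30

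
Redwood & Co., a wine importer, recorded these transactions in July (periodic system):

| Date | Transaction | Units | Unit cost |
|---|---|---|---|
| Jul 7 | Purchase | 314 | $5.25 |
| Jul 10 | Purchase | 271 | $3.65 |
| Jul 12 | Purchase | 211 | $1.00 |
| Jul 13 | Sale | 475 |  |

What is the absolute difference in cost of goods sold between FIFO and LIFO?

$1,061.55

FIFO COGS: 314 @ $5.25 + 161 @ $3.65 = $2,236.15
LIFO COGS: 211 @ $1.00 + 264 @ $3.65 = $1,174.60
Difference = |$2,236.15 − $1,174.60| = $1,061.55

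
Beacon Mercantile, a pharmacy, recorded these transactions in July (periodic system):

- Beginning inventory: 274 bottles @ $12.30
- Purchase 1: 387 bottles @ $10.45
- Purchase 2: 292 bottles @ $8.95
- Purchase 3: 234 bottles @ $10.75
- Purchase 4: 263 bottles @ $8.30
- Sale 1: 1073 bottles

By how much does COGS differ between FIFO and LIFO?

FIFO COGS: 274 @ $12.30 + 387 @ $10.45 + 292 @ $8.95 + 120 @ $10.75 = $11,317.75
LIFO COGS: 263 @ $8.30 + 234 @ $10.75 + 292 @ $8.95 + 284 @ $10.45 = $10,279.60
Difference = |$11,317.75 − $10,279.60| = $1,038.15

$1,038.15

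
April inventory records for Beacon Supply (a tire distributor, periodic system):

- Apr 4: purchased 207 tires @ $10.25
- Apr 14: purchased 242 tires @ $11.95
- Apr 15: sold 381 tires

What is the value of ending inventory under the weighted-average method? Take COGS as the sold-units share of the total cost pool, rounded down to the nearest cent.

Apr 15, sell 381: 381/449 × $5,013.65 → $4,254.34
Ending inventory (cost pool remaining) = $759.31

Ending inventory = $759.31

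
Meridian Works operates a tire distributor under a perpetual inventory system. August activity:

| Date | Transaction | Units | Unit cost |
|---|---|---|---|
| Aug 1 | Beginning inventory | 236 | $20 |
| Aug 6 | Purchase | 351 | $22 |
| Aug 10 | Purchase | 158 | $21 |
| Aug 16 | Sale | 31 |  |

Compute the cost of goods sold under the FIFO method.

Aug 16, 31 sold [FIFO — oldest first]: 31 @ $20 = $620
Ending inventory: 205 @ $20 + 351 @ $22 + 158 @ $21 = $15,140

COGS = $620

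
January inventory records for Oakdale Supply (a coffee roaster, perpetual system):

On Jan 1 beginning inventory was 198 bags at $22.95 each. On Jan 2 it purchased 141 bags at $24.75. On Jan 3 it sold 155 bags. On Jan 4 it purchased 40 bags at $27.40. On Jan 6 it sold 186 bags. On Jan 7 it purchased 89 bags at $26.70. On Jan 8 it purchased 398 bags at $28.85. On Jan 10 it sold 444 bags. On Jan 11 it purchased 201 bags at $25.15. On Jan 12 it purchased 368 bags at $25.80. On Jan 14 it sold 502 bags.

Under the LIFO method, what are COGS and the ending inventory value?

COGS = $33,832.75; ending inventory = $3,705.25

Jan 3, 155 sold [LIFO — newest first]: 141 @ $24.75 + 14 @ $22.95 = $3,811.05
Jan 6, 186 sold [LIFO — newest first]: 40 @ $27.40 + 146 @ $22.95 = $4,446.70
Jan 10, 444 sold [LIFO — newest first]: 398 @ $28.85 + 46 @ $26.70 = $12,710.50
Jan 14, 502 sold [LIFO — newest first]: 368 @ $25.80 + 134 @ $25.15 = $12,864.50
Total COGS = $3,811.05 + $4,446.70 + $12,710.50 + $12,864.50 = $33,832.75
Ending inventory: 38 @ $22.95 + 43 @ $26.70 + 67 @ $25.15 = $3,705.25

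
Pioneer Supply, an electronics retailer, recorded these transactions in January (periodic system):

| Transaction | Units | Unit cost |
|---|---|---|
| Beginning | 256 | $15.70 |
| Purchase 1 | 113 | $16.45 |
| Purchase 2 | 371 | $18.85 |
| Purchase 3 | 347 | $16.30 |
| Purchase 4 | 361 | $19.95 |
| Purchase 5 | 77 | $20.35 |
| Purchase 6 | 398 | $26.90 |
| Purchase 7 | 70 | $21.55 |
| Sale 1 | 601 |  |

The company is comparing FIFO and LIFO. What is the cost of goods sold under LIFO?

FIFO COGS: 256 @ $15.70 + 113 @ $16.45 + 232 @ $18.85 = $10,251.25
LIFO COGS: 70 @ $21.55 + 398 @ $26.90 + 77 @ $20.35 + 56 @ $19.95 = $14,898.85

COGS = $14,898.85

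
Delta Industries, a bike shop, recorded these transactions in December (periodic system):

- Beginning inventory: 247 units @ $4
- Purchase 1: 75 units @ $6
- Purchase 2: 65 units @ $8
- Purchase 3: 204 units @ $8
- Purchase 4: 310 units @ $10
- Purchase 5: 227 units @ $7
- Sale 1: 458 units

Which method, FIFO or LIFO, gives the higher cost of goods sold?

LIFO

FIFO COGS: 247 @ $4 + 75 @ $6 + 65 @ $8 + 71 @ $8 = $2,526
LIFO COGS: 227 @ $7 + 231 @ $10 = $3,899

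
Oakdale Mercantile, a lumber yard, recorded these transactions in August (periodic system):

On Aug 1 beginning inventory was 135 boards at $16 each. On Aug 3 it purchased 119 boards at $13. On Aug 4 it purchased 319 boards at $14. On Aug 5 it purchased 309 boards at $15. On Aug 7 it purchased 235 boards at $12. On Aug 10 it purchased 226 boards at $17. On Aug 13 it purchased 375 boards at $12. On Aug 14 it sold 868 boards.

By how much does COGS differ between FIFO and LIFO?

FIFO COGS: 135 @ $16 + 119 @ $13 + 319 @ $14 + 295 @ $15 = $12,598
LIFO COGS: 375 @ $12 + 226 @ $17 + 235 @ $12 + 32 @ $15 = $11,642
Difference = |$12,598 − $11,642| = $956

$956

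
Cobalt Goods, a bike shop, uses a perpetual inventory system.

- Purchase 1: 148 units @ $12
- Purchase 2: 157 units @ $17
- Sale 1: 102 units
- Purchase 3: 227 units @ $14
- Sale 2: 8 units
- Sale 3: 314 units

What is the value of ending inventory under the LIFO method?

Ending inventory = $1,296

Sale 1 (102) [LIFO — newest first]: 102 @ $17 = $1,734
Sale 2 (8) [LIFO — newest first]: 8 @ $14 = $112
Sale 3 (314) [LIFO — newest first]: 219 @ $14 + 55 @ $17 + 40 @ $12 = $4,481
Total COGS = $1,734 + $112 + $4,481 = $6,327
Ending inventory: 108 @ $12 = $1,296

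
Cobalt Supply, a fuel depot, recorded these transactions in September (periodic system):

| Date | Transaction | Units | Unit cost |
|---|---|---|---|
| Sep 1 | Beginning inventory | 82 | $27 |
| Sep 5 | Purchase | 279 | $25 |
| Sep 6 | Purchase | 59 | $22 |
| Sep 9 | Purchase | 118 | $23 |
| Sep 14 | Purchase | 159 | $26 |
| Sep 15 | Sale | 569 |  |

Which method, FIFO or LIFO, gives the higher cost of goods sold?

FIFO

FIFO COGS: 82 @ $27 + 279 @ $25 + 59 @ $22 + 118 @ $23 + 31 @ $26 = $14,007
LIFO COGS: 159 @ $26 + 118 @ $23 + 59 @ $22 + 233 @ $25 = $13,971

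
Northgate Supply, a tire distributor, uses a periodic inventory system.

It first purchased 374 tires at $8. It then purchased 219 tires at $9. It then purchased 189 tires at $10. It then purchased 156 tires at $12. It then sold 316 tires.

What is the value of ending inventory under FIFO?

Ending inventory = $6,197

Sale 1 (316) [FIFO — oldest first]: 316 @ $8 = $2,528
Ending inventory: 58 @ $8 + 219 @ $9 + 189 @ $10 + 156 @ $12 = $6,197
Check: goods available $8,725 = COGS $2,528 + ending $6,197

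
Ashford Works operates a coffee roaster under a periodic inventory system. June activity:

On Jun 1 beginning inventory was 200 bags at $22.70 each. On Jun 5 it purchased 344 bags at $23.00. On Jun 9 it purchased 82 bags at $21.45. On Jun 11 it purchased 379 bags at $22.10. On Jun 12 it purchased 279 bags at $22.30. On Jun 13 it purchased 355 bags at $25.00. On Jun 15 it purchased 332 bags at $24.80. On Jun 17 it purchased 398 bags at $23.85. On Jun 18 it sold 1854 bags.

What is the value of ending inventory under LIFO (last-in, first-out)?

Jun 18, 1854 sold [LIFO — newest first]: 398 @ $23.85 + 332 @ $24.80 + 355 @ $25.00 + 279 @ $22.30 + 379 @ $22.10 + 82 @ $21.45 + 29 @ $23.00 = $43,624.40
Ending inventory: 200 @ $22.70 + 315 @ $23.00 = $11,785.00

Ending inventory = $11,785.00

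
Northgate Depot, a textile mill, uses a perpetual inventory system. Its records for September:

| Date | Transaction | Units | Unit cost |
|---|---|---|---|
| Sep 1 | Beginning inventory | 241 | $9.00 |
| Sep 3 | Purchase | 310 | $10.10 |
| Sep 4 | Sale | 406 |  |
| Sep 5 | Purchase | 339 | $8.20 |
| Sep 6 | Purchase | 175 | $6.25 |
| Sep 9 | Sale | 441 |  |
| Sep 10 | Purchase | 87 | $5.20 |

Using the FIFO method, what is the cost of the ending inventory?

Sep 4, 406 sold [FIFO — oldest first]: 241 @ $9.00 + 165 @ $10.10 = $3,835.50
Sep 9, 441 sold [FIFO — oldest first]: 145 @ $10.10 + 296 @ $8.20 = $3,891.70
Total COGS = $3,835.50 + $3,891.70 = $7,727.20
Ending inventory: 43 @ $8.20 + 175 @ $6.25 + 87 @ $5.20 = $1,898.75

Ending inventory = $1,898.75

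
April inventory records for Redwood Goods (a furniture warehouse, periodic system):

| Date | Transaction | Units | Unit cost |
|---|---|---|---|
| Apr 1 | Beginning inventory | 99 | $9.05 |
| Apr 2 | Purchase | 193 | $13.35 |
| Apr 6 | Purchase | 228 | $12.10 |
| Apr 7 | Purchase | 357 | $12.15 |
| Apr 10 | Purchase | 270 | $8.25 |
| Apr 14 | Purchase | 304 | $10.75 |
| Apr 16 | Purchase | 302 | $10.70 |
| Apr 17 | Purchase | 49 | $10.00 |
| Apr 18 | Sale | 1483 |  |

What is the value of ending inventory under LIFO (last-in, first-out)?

Ending inventory = $3,799.20

Apr 18, 1483 sold [LIFO — newest first]: 49 @ $10.00 + 302 @ $10.70 + 304 @ $10.75 + 270 @ $8.25 + 357 @ $12.15 + 201 @ $12.10 = $15,986.55
Ending inventory: 99 @ $9.05 + 193 @ $13.35 + 27 @ $12.10 = $3,799.20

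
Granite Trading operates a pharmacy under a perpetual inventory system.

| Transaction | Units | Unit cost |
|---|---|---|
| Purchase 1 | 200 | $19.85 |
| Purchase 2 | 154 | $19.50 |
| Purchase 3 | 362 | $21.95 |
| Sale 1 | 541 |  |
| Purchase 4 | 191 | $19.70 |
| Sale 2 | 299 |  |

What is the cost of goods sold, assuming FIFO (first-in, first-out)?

Sale 1 (541) [FIFO — oldest first]: 200 @ $19.85 + 154 @ $19.50 + 187 @ $21.95 = $11,077.65
Sale 2 (299) [FIFO — oldest first]: 175 @ $21.95 + 124 @ $19.70 = $6,284.05
Total COGS = $11,077.65 + $6,284.05 = $17,361.70
Ending inventory: 67 @ $19.70 = $1,319.90

COGS = $17,361.70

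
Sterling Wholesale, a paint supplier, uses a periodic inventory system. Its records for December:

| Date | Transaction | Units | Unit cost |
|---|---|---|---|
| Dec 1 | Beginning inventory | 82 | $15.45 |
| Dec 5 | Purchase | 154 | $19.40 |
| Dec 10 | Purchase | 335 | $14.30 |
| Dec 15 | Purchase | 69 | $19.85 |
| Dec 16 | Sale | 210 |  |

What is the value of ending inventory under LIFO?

Ending inventory = $7,028.70

Dec 16, 210 sold [LIFO — newest first]: 69 @ $19.85 + 141 @ $14.30 = $3,385.95
Ending inventory: 82 @ $15.45 + 154 @ $19.40 + 194 @ $14.30 = $7,028.70
Check: goods available $10,414.65 = COGS $3,385.95 + ending $7,028.70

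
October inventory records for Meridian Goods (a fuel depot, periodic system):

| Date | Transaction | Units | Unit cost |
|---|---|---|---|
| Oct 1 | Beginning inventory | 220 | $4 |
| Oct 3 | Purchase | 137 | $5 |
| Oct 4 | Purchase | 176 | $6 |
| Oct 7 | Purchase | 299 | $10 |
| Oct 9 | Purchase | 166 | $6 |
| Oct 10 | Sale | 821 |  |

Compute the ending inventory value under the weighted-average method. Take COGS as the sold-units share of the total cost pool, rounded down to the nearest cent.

Oct 10, sell 821: 821/998 × $6,607.00 → $5,435.21
Ending inventory (cost pool remaining) = $1,171.79

Ending inventory = $1,171.79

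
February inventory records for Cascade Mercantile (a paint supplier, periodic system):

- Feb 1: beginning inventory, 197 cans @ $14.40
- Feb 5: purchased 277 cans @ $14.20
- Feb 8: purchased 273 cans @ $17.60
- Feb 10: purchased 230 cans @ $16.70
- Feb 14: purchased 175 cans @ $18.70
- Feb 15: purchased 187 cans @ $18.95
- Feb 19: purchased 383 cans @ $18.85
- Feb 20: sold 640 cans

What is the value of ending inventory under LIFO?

Feb 20, 640 sold [LIFO — newest first]: 383 @ $18.85 + 187 @ $18.95 + 70 @ $18.70 = $12,072.20
Ending inventory: 197 @ $14.40 + 277 @ $14.20 + 273 @ $17.60 + 230 @ $16.70 + 105 @ $18.70 = $17,379.50
Check: goods available $29,451.70 = COGS $12,072.20 + ending $17,379.50

Ending inventory = $17,379.50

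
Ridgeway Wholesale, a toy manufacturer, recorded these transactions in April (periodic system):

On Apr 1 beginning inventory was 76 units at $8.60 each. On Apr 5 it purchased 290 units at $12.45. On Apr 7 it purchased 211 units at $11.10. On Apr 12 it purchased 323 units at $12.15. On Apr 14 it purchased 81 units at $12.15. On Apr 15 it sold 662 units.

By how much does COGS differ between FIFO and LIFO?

$196.90

FIFO COGS: 76 @ $8.60 + 290 @ $12.45 + 211 @ $11.10 + 85 @ $12.15 = $7,638.95
LIFO COGS: 81 @ $12.15 + 323 @ $12.15 + 211 @ $11.10 + 47 @ $12.45 = $7,835.85
Difference = |$7,638.95 − $7,835.85| = $196.90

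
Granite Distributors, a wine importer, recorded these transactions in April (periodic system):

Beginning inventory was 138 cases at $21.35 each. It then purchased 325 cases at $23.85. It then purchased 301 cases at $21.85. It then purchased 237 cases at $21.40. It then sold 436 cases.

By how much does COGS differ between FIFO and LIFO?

FIFO COGS: 138 @ $21.35 + 298 @ $23.85 = $10,053.60
LIFO COGS: 237 @ $21.40 + 199 @ $21.85 = $9,419.95
Difference = |$10,053.60 − $9,419.95| = $633.65

$633.65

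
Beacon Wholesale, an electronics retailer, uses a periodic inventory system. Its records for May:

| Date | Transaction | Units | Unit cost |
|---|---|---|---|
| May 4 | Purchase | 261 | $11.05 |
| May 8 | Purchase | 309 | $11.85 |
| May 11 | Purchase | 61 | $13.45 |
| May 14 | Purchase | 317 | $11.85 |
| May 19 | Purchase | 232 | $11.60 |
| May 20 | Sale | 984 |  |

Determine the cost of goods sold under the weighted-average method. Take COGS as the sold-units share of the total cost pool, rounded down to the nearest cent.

May 20, sell 984: 984/1180 × $13,813.80 → $11,519.30
Ending inventory (cost pool remaining) = $2,294.50

COGS = $11,519.30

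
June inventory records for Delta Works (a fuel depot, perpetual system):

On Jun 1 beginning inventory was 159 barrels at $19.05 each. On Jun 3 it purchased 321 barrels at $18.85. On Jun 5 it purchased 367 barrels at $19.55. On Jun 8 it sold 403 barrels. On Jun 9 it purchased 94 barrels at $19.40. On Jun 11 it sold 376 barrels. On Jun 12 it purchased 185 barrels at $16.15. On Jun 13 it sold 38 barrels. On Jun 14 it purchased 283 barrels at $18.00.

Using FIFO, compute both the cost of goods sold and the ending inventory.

Jun 8, 403 sold [FIFO — oldest first]: 159 @ $19.05 + 244 @ $18.85 = $7,628.35
Jun 11, 376 sold [FIFO — oldest first]: 77 @ $18.85 + 299 @ $19.55 = $7,296.90
Jun 13, 38 sold [FIFO — oldest first]: 38 @ $19.55 = $742.90
Total COGS = $7,628.35 + $7,296.90 + $742.90 = $15,668.15
Ending inventory: 30 @ $19.55 + 94 @ $19.40 + 185 @ $16.15 + 283 @ $18.00 = $10,491.85

COGS = $15,668.15; ending inventory = $10,491.85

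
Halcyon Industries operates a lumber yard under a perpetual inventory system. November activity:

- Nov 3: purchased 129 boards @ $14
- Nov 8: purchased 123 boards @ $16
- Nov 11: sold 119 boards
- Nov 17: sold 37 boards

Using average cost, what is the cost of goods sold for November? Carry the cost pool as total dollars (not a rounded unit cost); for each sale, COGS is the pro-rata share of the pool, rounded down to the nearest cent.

After Nov 3: 129 on hand, pool $1,806.00 (≈ $14.0000 each)
After Nov 8: 252 on hand, pool $3,774.00 (≈ $14.9762 each)
Nov 11, sell 119: 119/252 × $3,774.00 → $1,782.16
Nov 17, sell 37: 37/133 × $1,991.84 → $554.12
Total COGS = $1,782.16 + $554.12 = $2,336.28
Ending inventory (cost pool remaining) = $1,437.72
Check: goods available $3,774.00 = COGS $2,336.28 + ending $1,437.72

COGS = $2,336.28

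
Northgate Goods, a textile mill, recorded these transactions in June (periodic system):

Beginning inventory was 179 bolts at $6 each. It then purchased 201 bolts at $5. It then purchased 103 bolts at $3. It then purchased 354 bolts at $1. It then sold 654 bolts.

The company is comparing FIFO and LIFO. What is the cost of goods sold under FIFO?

FIFO COGS: 179 @ $6 + 201 @ $5 + 103 @ $3 + 171 @ $1 = $2,559
LIFO COGS: 354 @ $1 + 103 @ $3 + 197 @ $5 = $1,648

COGS = $2,559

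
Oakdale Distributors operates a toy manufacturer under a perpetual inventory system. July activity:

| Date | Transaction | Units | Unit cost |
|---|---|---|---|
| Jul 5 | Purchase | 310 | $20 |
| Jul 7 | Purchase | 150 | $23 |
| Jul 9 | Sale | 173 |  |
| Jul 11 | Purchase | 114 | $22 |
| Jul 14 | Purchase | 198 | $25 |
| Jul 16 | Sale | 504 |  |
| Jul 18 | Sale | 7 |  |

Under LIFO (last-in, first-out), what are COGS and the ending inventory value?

COGS = $15,348; ending inventory = $1,760

Jul 9, 173 sold [LIFO — newest first]: 150 @ $23 + 23 @ $20 = $3,910
Jul 16, 504 sold [LIFO — newest first]: 198 @ $25 + 114 @ $22 + 192 @ $20 = $11,298
Jul 18, 7 sold [LIFO — newest first]: 7 @ $20 = $140
Total COGS = $3,910 + $11,298 + $140 = $15,348
Ending inventory: 88 @ $20 = $1,760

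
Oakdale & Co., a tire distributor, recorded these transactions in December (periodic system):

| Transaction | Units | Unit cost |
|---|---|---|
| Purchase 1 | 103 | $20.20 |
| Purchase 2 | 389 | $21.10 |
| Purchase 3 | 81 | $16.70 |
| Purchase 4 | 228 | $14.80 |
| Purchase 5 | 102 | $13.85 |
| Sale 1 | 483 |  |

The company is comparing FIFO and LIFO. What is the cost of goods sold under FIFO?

COGS = $10,098.60

FIFO COGS: 103 @ $20.20 + 380 @ $21.10 = $10,098.60
LIFO COGS: 102 @ $13.85 + 228 @ $14.80 + 81 @ $16.70 + 72 @ $21.10 = $7,659.00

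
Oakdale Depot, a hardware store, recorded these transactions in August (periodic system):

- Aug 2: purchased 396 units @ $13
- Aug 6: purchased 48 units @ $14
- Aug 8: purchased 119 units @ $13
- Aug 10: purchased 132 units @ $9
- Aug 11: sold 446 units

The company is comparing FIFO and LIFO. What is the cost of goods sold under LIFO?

COGS = $5,318

FIFO COGS: 396 @ $13 + 48 @ $14 + 2 @ $13 = $5,846
LIFO COGS: 132 @ $9 + 119 @ $13 + 48 @ $14 + 147 @ $13 = $5,318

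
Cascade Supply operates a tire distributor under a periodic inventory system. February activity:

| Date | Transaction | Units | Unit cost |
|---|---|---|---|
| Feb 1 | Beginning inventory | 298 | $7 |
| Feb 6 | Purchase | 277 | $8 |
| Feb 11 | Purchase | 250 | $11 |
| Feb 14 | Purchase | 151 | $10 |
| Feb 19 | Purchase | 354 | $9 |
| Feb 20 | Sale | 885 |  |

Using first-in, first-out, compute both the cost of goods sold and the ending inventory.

Feb 20, 885 sold [FIFO — oldest first]: 298 @ $7 + 277 @ $8 + 250 @ $11 + 60 @ $10 = $7,652
Ending inventory: 91 @ $10 + 354 @ $9 = $4,096

COGS = $7,652; ending inventory = $4,096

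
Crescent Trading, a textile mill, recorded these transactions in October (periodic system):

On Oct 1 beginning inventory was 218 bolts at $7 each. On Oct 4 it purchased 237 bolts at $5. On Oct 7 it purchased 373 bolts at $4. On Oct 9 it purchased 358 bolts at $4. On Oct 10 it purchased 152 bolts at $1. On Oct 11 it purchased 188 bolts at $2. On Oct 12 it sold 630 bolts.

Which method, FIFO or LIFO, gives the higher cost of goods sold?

FIFO

FIFO COGS: 218 @ $7 + 237 @ $5 + 175 @ $4 = $3,411
LIFO COGS: 188 @ $2 + 152 @ $1 + 290 @ $4 = $1,688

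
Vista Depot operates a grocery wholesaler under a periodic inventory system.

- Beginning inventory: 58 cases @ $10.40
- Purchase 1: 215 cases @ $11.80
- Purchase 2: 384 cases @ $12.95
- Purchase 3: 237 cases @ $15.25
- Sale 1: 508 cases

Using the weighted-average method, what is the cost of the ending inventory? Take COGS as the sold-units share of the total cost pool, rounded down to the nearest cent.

Ending inventory = $5,063.45

Sale 1, sell 508: 508/894 × $11,727.25 → $6,663.80
Ending inventory (cost pool remaining) = $5,063.45
Check: goods available $11,727.25 = COGS $6,663.80 + ending $5,063.45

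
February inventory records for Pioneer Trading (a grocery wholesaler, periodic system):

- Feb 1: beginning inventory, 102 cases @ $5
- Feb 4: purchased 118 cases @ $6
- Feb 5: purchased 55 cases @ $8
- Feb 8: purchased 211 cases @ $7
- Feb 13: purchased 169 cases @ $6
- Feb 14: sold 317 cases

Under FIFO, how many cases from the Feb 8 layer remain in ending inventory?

Feb 14, 317 sold [FIFO — oldest first]: 102 @ $5 + 118 @ $6 + 55 @ $8 + 42 @ $7 = $1,952
Ending inventory: 169 @ $7 + 169 @ $6 = $2,197
Check: goods available $4,149 = COGS $1,952 + ending $2,197

169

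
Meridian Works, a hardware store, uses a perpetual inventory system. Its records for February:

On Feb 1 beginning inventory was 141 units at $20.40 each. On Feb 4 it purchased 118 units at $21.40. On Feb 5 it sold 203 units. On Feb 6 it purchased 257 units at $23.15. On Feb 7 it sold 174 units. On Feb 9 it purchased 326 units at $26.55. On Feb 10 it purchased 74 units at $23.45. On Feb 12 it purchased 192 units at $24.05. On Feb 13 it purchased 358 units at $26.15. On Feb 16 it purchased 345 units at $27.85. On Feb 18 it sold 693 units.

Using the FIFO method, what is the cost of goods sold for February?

Feb 5, 203 sold [FIFO — oldest first]: 141 @ $20.40 + 62 @ $21.40 = $4,203.20
Feb 7, 174 sold [FIFO — oldest first]: 56 @ $21.40 + 118 @ $23.15 = $3,930.10
Feb 18, 693 sold [FIFO — oldest first]: 139 @ $23.15 + 326 @ $26.55 + 74 @ $23.45 + 154 @ $24.05 = $17,312.15
Total COGS = $4,203.20 + $3,930.10 + $17,312.15 = $25,445.45
Ending inventory: 38 @ $24.05 + 358 @ $26.15 + 345 @ $27.85 = $19,883.85

COGS = $25,445.45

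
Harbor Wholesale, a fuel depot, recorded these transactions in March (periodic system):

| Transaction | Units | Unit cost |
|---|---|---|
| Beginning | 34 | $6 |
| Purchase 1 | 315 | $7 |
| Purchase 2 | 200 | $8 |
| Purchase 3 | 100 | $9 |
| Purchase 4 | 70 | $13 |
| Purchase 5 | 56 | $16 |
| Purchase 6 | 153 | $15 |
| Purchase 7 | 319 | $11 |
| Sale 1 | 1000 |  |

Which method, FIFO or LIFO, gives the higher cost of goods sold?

LIFO

FIFO COGS: 34 @ $6 + 315 @ $7 + 200 @ $8 + 100 @ $9 + 70 @ $13 + 56 @ $16 + 153 @ $15 + 72 @ $11 = $9,802
LIFO COGS: 319 @ $11 + 153 @ $15 + 56 @ $16 + 70 @ $13 + 100 @ $9 + 200 @ $8 + 102 @ $7 = $10,824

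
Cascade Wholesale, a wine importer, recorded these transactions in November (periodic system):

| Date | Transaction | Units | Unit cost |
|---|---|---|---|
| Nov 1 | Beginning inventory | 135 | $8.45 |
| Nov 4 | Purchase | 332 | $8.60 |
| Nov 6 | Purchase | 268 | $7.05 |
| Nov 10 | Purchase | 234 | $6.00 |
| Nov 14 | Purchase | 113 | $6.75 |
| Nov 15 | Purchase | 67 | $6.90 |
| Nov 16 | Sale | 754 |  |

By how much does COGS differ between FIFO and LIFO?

FIFO COGS: 135 @ $8.45 + 332 @ $8.60 + 268 @ $7.05 + 19 @ $6.00 = $5,999.35
LIFO COGS: 67 @ $6.90 + 113 @ $6.75 + 234 @ $6.00 + 268 @ $7.05 + 72 @ $8.60 = $5,137.65
Difference = |$5,999.35 − $5,137.65| = $861.70

$861.70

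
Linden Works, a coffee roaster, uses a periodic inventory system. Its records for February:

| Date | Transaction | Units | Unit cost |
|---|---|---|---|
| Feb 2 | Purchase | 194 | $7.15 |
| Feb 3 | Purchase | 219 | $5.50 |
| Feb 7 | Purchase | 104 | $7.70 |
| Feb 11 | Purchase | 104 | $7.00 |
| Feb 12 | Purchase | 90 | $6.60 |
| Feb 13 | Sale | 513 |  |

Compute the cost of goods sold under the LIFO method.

Feb 13, 513 sold [LIFO — newest first]: 90 @ $6.60 + 104 @ $7.00 + 104 @ $7.70 + 215 @ $5.50 = $3,305.30
Ending inventory: 194 @ $7.15 + 4 @ $5.50 = $1,409.10

COGS = $3,305.30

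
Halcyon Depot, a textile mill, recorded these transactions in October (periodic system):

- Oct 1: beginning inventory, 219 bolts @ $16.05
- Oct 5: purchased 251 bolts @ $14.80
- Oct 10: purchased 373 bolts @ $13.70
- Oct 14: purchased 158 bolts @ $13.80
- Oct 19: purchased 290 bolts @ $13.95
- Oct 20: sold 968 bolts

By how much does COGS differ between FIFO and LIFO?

FIFO COGS: 219 @ $16.05 + 251 @ $14.80 + 373 @ $13.70 + 125 @ $13.80 = $14,064.85
LIFO COGS: 290 @ $13.95 + 158 @ $13.80 + 373 @ $13.70 + 147 @ $14.80 = $13,511.60
Difference = |$14,064.85 − $13,511.60| = $553.25

$553.25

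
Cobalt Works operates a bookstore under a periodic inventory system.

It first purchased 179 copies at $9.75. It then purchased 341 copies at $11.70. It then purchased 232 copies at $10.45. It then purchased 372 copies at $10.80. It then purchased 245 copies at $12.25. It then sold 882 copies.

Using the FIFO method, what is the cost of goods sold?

Sale 1 (882) [FIFO — oldest first]: 179 @ $9.75 + 341 @ $11.70 + 232 @ $10.45 + 130 @ $10.80 = $9,563.35
Ending inventory: 242 @ $10.80 + 245 @ $12.25 = $5,614.85
Check: goods available $15,178.20 = COGS $9,563.35 + ending $5,614.85

COGS = $9,563.35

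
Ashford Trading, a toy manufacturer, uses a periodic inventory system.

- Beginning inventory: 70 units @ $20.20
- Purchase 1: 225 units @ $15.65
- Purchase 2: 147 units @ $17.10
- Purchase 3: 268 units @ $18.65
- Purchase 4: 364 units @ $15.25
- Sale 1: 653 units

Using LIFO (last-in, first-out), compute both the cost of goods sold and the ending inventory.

COGS = $10,908.30; ending inventory = $7,089.85

Sale 1 (653) [LIFO — newest first]: 364 @ $15.25 + 268 @ $18.65 + 21 @ $17.10 = $10,908.30
Ending inventory: 70 @ $20.20 + 225 @ $15.65 + 126 @ $17.10 = $7,089.85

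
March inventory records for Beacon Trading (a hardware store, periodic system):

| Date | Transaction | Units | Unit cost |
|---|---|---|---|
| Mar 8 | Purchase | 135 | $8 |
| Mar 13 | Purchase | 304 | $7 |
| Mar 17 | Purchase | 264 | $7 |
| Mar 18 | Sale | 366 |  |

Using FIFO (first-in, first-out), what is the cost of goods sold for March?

Mar 18, 366 sold [FIFO — oldest first]: 135 @ $8 + 231 @ $7 = $2,697
Ending inventory: 73 @ $7 + 264 @ $7 = $2,359
Check: goods available $5,056 = COGS $2,697 + ending $2,359

COGS = $2,697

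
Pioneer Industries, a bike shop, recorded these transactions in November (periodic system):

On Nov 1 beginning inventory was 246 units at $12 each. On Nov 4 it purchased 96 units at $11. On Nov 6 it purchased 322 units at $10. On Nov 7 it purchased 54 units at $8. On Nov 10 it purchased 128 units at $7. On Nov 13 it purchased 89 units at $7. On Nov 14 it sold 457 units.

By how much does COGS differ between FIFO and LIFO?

$1,347

FIFO COGS: 246 @ $12 + 96 @ $11 + 115 @ $10 = $5,158
LIFO COGS: 89 @ $7 + 128 @ $7 + 54 @ $8 + 186 @ $10 = $3,811
Difference = |$5,158 − $3,811| = $1,347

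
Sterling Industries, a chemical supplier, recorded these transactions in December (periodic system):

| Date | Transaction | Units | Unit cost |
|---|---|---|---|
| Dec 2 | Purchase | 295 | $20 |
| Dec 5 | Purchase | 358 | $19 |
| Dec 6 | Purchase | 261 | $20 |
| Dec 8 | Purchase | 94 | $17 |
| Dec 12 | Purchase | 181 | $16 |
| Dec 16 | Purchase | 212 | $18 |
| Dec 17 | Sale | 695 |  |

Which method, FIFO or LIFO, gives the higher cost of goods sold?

FIFO COGS: 295 @ $20 + 358 @ $19 + 42 @ $20 = $13,542
LIFO COGS: 212 @ $18 + 181 @ $16 + 94 @ $17 + 208 @ $20 = $12,470

FIFO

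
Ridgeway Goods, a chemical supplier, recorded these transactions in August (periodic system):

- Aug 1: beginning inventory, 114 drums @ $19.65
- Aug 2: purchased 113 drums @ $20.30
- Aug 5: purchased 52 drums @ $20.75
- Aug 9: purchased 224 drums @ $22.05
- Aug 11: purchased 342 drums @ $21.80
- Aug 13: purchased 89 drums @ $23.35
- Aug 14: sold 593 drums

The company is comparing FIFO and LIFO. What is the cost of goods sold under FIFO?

FIFO COGS: 114 @ $19.65 + 113 @ $20.30 + 52 @ $20.75 + 224 @ $22.05 + 90 @ $21.80 = $12,514.20
LIFO COGS: 89 @ $23.35 + 342 @ $21.80 + 162 @ $22.05 = $13,105.85

COGS = $12,514.20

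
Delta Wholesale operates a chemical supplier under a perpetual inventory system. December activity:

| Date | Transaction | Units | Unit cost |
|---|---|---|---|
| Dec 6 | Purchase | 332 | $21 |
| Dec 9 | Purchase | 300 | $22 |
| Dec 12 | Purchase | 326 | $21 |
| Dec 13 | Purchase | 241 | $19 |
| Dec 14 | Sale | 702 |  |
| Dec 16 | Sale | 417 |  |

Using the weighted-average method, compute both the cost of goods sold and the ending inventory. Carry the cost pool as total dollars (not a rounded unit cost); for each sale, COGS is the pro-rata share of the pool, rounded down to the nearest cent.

After Dec 6: 332 on hand, pool $6,972.00 (≈ $21.0000 each)
After Dec 9: 632 on hand, pool $13,572.00 (≈ $21.4747 each)
After Dec 12: 958 on hand, pool $20,418.00 (≈ $21.3132 each)
After Dec 13: 1199 on hand, pool $24,997.00 (≈ $20.8482 each)
Dec 14, sell 702: 702/1199 × $24,997.00 → $14,635.44
Dec 16, sell 417: 417/497 × $10,361.56 → $8,693.70
Total COGS = $14,635.44 + $8,693.70 = $23,329.14
Ending inventory (cost pool remaining) = $1,667.86

COGS = $23,329.14; ending inventory = $1,667.86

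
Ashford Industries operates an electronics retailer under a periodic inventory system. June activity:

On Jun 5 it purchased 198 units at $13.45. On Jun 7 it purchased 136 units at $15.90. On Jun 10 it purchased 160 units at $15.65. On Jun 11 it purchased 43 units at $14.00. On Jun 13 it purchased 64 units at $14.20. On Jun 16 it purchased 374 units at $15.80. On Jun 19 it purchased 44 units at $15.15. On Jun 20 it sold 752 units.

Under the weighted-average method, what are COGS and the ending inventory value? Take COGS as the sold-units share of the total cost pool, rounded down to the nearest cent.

COGS = $11,376.74; ending inventory = $4,039.36

Jun 20, sell 752: 752/1019 × $15,416.10 → $11,376.74
Ending inventory (cost pool remaining) = $4,039.36
Check: goods available $15,416.10 = COGS $11,376.74 + ending $4,039.36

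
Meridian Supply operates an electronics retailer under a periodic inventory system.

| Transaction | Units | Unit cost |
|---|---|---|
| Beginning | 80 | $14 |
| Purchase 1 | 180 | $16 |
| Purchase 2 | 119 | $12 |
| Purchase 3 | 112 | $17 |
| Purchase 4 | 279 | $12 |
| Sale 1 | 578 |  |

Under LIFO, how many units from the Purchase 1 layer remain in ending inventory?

112

Sale 1 (578) [LIFO — newest first]: 279 @ $12 + 112 @ $17 + 119 @ $12 + 68 @ $16 = $7,768
Ending inventory: 80 @ $14 + 112 @ $16 = $2,912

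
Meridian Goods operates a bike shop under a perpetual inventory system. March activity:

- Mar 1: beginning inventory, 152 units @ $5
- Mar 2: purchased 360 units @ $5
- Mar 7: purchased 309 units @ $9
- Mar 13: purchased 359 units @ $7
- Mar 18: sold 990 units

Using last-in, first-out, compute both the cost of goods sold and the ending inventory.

Mar 18, 990 sold [LIFO — newest first]: 359 @ $7 + 309 @ $9 + 322 @ $5 = $6,904
Ending inventory: 152 @ $5 + 38 @ $5 = $950

COGS = $6,904; ending inventory = $950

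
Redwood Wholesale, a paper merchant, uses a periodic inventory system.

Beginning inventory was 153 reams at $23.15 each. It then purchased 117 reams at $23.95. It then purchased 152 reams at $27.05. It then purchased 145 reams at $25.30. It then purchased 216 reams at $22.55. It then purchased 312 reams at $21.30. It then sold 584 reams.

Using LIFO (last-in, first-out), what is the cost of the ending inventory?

Sale 1 (584) [LIFO — newest first]: 312 @ $21.30 + 216 @ $22.55 + 56 @ $25.30 = $12,933.20
Ending inventory: 153 @ $23.15 + 117 @ $23.95 + 152 @ $27.05 + 89 @ $25.30 = $12,707.40

Ending inventory = $12,707.40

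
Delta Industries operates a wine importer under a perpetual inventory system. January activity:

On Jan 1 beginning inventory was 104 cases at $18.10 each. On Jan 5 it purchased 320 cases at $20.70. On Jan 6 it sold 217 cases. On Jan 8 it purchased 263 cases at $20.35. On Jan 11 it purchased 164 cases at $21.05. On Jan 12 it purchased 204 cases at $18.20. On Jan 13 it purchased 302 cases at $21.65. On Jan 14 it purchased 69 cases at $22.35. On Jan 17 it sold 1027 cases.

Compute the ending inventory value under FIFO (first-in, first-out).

Ending inventory = $3,988.60

Jan 6, 217 sold [FIFO — oldest first]: 104 @ $18.10 + 113 @ $20.70 = $4,221.50
Jan 17, 1027 sold [FIFO — oldest first]: 207 @ $20.70 + 263 @ $20.35 + 164 @ $21.05 + 204 @ $18.20 + 189 @ $21.65 = $20,893.80
Total COGS = $4,221.50 + $20,893.80 = $25,115.30
Ending inventory: 113 @ $21.65 + 69 @ $22.35 = $3,988.60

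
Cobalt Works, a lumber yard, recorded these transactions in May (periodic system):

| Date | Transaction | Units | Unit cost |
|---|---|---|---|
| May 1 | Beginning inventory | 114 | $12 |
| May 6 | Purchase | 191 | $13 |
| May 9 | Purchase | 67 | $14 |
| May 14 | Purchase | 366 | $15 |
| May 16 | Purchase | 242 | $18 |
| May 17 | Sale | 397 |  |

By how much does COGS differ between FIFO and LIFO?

$1,517

FIFO COGS: 114 @ $12 + 191 @ $13 + 67 @ $14 + 25 @ $15 = $5,164
LIFO COGS: 242 @ $18 + 155 @ $15 = $6,681
Difference = |$5,164 − $6,681| = $1,517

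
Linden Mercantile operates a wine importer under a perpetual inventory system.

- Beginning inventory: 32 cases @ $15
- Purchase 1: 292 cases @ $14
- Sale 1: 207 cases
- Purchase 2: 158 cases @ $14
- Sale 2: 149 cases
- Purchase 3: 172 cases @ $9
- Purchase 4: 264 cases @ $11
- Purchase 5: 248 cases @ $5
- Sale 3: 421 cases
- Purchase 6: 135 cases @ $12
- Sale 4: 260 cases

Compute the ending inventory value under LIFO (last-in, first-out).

Sale 1 (207) [LIFO — newest first]: 207 @ $14 = $2,898
Sale 2 (149) [LIFO — newest first]: 149 @ $14 = $2,086
Sale 3 (421) [LIFO — newest first]: 248 @ $5 + 173 @ $11 = $3,143
Sale 4 (260) [LIFO — newest first]: 135 @ $12 + 91 @ $11 + 34 @ $9 = $2,927
Total COGS = $2,898 + $2,086 + $3,143 + $2,927 = $11,054
Ending inventory: 32 @ $15 + 85 @ $14 + 9 @ $14 + 138 @ $9 = $3,038

Ending inventory = $3,038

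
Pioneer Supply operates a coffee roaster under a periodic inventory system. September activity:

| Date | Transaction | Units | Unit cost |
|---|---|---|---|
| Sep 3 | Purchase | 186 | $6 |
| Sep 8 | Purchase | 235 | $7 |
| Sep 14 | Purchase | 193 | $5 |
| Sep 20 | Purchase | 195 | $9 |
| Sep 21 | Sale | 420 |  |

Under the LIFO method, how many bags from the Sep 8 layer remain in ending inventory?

203

Sep 21, 420 sold [LIFO — newest first]: 195 @ $9 + 193 @ $5 + 32 @ $7 = $2,944
Ending inventory: 186 @ $6 + 203 @ $7 = $2,537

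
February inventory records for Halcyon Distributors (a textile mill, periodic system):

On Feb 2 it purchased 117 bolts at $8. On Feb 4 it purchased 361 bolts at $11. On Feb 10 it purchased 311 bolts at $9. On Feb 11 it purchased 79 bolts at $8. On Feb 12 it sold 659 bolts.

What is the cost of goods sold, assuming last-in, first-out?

COGS = $6,390

Feb 12, 659 sold [LIFO — newest first]: 79 @ $8 + 311 @ $9 + 269 @ $11 = $6,390
Ending inventory: 117 @ $8 + 92 @ $11 = $1,948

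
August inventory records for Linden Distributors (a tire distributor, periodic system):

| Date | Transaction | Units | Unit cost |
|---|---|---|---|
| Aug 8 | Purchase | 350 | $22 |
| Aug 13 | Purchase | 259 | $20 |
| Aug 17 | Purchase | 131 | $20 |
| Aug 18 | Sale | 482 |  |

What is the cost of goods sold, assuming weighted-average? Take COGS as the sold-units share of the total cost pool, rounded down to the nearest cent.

Aug 18, sell 482: 482/740 × $15,500.00 → $10,095.94
Ending inventory (cost pool remaining) = $5,404.06

COGS = $10,095.94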